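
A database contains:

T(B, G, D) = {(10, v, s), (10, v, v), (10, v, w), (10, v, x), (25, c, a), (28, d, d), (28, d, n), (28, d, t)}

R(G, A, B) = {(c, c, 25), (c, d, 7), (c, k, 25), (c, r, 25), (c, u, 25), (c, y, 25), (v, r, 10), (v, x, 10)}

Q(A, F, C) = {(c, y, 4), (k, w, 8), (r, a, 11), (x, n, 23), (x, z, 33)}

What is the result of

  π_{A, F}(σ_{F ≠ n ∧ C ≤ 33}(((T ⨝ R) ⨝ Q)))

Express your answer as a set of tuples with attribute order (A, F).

Joining T and R on B, G yields {(10, v, s, r), (10, v, s, x), (10, v, v, r), (10, v, v, x), (10, v, w, r), (10, v, w, x), (10, v, x, r), (10, v, x, x), (25, c, a, c), (25, c, a, k), (25, c, a, r), (25, c, a, u), (25, c, a, y)}.
Joining (T ⨝ R) and Q on A yields {(10, v, s, r, a, 11), (10, v, s, x, n, 23), (10, v, s, x, z, 33), (10, v, v, r, a, 11), (10, v, v, x, n, 23), (10, v, v, x, z, 33), (10, v, w, r, a, 11), (10, v, w, x, n, 23), (10, v, w, x, z, 33), (10, v, x, r, a, 11), (10, v, x, x, n, 23), (10, v, x, x, z, 33), (25, c, a, c, y, 4), (25, c, a, k, w, 8), (25, c, a, r, a, 11)}.
Filtering on F ≠ n ∧ C ≤ 33 leaves {(10, v, s, r, a, 11), (10, v, s, x, z, 33), (10, v, v, r, a, 11), (10, v, v, x, z, 33), (10, v, w, r, a, 11), (10, v, w, x, z, 33), (10, v, x, r, a, 11), (10, v, x, x, z, 33), (25, c, a, c, y, 4), (25, c, a, k, w, 8), (25, c, a, r, a, 11)}.
Keep only column(s) A, F (7 duplicate(s) eliminated): {(c, y), (k, w), (r, a), (x, z)}

{(c, y), (k, w), (r, a), (x, z)}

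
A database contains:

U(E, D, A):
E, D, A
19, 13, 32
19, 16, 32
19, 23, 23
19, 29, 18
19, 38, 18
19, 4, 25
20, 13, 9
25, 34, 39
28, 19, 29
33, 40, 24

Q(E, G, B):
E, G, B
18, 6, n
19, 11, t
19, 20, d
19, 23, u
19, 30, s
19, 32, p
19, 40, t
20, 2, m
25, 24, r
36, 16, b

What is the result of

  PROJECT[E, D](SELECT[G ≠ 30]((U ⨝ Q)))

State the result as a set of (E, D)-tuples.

{(19, 13), (19, 16), (19, 23), (19, 29), (19, 38), (19, 4), (20, 13), (25, 34)}

U ⋈ Q (natural join on E): {(19, 13, 32, 11, t), (19, 13, 32, 20, d), (19, 13, 32, 23, u), (19, 13, 32, 30, s), (19, 13, 32, 32, p), (19, 13, 32, 40, t), (19, 16, 32, 11, t), (19, 16, 32, 20, d), (19, 16, 32, 23, u), (19, 16, 32, 30, s), (19, 16, 32, 32, p), (19, 16, 32, 40, t), (19, 23, 23, 11, t), (19, 23, 23, 20, d), (19, 23, 23, 23, u), (19, 23, 23, 30, s), (19, 23, 23, 32, p), (19, 23, 23, 40, t), (19, 29, 18, 11, t), (19, 29, 18, 20, d), (19, 29, 18, 23, u), (19, 29, 18, 30, s), (19, 29, 18, 32, p), (19, 29, 18, 40, t), (19, 38, 18, 11, t), (19, 38, 18, 20, d), (19, 38, 18, 23, u), (19, 38, 18, 30, s), (19, 38, 18, 32, p), (19, 38, 18, 40, t), (19, 4, 25, 11, t), (19, 4, 25, 20, d), (19, 4, 25, 23, u), (19, 4, 25, 30, s), (19, 4, 25, 32, p), (19, 4, 25, 40, t), (20, 13, 9, 2, m), (25, 34, 39, 24, r)}
Selection G ≠ 30: {(19, 13, 32, 11, t), (19, 13, 32, 20, d), (19, 13, 32, 23, u), (19, 13, 32, 32, p), (19, 13, 32, 40, t), (19, 16, 32, 11, t), (19, 16, 32, 20, d), (19, 16, 32, 23, u), (19, 16, 32, 32, p), (19, 16, 32, 40, t), (19, 23, 23, 11, t), (19, 23, 23, 20, d), (19, 23, 23, 23, u), (19, 23, 23, 32, p), (19, 23, 23, 40, t), (19, 29, 18, 11, t), (19, 29, 18, 20, d), (19, 29, 18, 23, u), (19, 29, 18, 32, p), (19, 29, 18, 40, t), (19, 38, 18, 11, t), (19, 38, 18, 20, d), (19, 38, 18, 23, u), (19, 38, 18, 32, p), (19, 38, 18, 40, t), (19, 4, 25, 11, t), (19, 4, 25, 20, d), (19, 4, 25, 23, u), (19, 4, 25, 32, p), (19, 4, 25, 40, t), (20, 13, 9, 2, m), (25, 34, 39, 24, r)}
Keep only column(s) E, D (24 duplicate(s) eliminated): {(19, 13), (19, 16), (19, 23), (19, 29), (19, 38), (19, 4), (20, 13), (25, 34)}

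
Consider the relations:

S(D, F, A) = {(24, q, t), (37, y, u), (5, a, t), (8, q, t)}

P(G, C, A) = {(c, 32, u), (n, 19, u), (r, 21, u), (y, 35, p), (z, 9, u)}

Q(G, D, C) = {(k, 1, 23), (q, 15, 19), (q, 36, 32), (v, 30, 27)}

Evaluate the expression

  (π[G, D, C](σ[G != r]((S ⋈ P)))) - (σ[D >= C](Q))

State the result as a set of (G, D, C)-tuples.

S ⋈ P (natural join on A): {(37, y, u, c, 32), (37, y, u, n, 19), (37, y, u, r, 21), (37, y, u, z, 9)}
Selection G != r: {(37, y, u, c, 32), (37, y, u, n, 19), (37, y, u, z, 9)}
Projecting to G, D, C: {(c, 37, 32), (n, 37, 19), (z, 37, 9)}
Selection D >= C: {(q, 36, 32), (v, 30, 27)}
Difference: {(c, 37, 32), (n, 37, 19), (z, 37, 9)} with {(q, 36, 32), (v, 30, 27)} → {(c, 37, 32), (n, 37, 19), (z, 37, 9)}

{(c, 37, 32), (n, 37, 19), (z, 37, 9)}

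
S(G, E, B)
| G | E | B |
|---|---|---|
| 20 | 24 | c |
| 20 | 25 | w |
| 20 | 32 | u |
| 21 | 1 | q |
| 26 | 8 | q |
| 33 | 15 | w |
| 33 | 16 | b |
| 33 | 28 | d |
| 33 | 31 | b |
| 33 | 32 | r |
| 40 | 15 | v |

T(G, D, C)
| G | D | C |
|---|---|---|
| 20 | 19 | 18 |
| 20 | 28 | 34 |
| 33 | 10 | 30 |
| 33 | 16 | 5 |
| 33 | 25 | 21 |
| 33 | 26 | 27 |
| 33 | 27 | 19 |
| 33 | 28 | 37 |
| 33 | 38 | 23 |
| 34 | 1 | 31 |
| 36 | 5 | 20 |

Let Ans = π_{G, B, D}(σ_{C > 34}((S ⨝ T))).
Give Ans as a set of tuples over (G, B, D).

{(33, b, 28), (33, d, 28), (33, r, 28), (33, w, 28)}

Joining S and T on G yields {(20, 24, c, 19, 18), (20, 24, c, 28, 34), (20, 25, w, 19, 18), (20, 25, w, 28, 34), (20, 32, u, 19, 18), (20, 32, u, 28, 34), (33, 15, w, 10, 30), (33, 15, w, 16, 5), (33, 15, w, 25, 21), (33, 15, w, 26, 27), (33, 15, w, 27, 19), (33, 15, w, 28, 37), (33, 15, w, 38, 23), (33, 16, b, 10, 30), (33, 16, b, 16, 5), (33, 16, b, 25, 21), (33, 16, b, 26, 27), (33, 16, b, 27, 19), (33, 16, b, 28, 37), (33, 16, b, 38, 23), (33, 28, d, 10, 30), (33, 28, d, 16, 5), (33, 28, d, 25, 21), (33, 28, d, 26, 27), (33, 28, d, 27, 19), (33, 28, d, 28, 37), (33, 28, d, 38, 23), (33, 31, b, 10, 30), (33, 31, b, 16, 5), (33, 31, b, 25, 21), (33, 31, b, 26, 27), (33, 31, b, 27, 19), (33, 31, b, 28, 37), (33, 31, b, 38, 23), (33, 32, r, 10, 30), (33, 32, r, 16, 5), (33, 32, r, 25, 21), (33, 32, r, 26, 27), (33, 32, r, 27, 19), (33, 32, r, 28, 37), (33, 32, r, 38, 23)}.
Apply σ_{C > 34}; surviving tuples: {(33, 15, w, 28, 37), (33, 16, b, 28, 37), (33, 28, d, 28, 37), (33, 31, b, 28, 37), (33, 32, r, 28, 37)}
π_{G, B, D} gives {(33, b, 28), (33, d, 28), (33, r, 28), (33, w, 28)} (1 duplicate(s) eliminated).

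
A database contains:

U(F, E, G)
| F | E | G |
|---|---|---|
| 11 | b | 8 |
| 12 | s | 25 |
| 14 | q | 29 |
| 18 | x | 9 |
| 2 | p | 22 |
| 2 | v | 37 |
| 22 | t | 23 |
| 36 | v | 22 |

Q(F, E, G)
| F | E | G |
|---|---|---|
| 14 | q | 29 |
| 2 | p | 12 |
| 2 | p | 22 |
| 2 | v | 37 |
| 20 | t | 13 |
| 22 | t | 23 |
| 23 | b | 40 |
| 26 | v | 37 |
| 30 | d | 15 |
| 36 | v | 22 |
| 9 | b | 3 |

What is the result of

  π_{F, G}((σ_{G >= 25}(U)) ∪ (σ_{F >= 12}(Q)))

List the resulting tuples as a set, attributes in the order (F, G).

{(12, 25), (14, 29), (2, 37), (20, 13), (22, 23), (23, 40), (26, 37), (30, 15), (36, 22)}

Apply σ_{G >= 25}; surviving tuples: {(12, s, 25), (14, q, 29), (2, v, 37)}
Apply σ_{F >= 12}; surviving tuples: {(14, q, 29), (20, t, 13), (22, t, 23), (23, b, 40), (26, v, 37), (30, d, 15), (36, v, 22)}
Taking the union: {(12, s, 25), (14, q, 29), (2, v, 37), (20, t, 13), (22, t, 23), (23, b, 40), (26, v, 37), (30, d, 15), (36, v, 22)}
π[F, G]: project onto (F, G) → {(12, 25), (14, 29), (2, 37), (20, 13), (22, 23), (23, 40), (26, 37), (30, 15), (36, 22)}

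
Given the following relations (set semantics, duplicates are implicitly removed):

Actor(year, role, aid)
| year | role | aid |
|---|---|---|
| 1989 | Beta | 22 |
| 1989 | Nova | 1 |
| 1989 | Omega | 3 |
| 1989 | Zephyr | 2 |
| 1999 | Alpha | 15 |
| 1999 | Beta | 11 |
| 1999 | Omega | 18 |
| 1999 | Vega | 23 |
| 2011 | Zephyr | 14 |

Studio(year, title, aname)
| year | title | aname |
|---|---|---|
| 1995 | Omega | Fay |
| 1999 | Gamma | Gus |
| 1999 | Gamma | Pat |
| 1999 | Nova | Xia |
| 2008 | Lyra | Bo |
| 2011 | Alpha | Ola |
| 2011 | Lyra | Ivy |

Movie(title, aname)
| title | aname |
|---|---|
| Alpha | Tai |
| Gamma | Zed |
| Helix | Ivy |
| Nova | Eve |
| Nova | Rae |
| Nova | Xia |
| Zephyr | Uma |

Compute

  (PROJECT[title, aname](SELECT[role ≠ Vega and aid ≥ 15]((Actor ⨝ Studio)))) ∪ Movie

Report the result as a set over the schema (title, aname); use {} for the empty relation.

Natural join on year: {(1999, Alpha, 15, Gamma, Gus), (1999, Alpha, 15, Gamma, Pat), (1999, Alpha, 15, Nova, Xia), (1999, Beta, 11, Gamma, Gus), (1999, Beta, 11, Gamma, Pat), (1999, Beta, 11, Nova, Xia), (1999, Omega, 18, Gamma, Gus), (1999, Omega, 18, Gamma, Pat), (1999, Omega, 18, Nova, Xia), (1999, Vega, 23, Gamma, Gus), (1999, Vega, 23, Gamma, Pat), (1999, Vega, 23, Nova, Xia), (2011, Zephyr, 14, Alpha, Ola), (2011, Zephyr, 14, Lyra, Ivy)}
Filtering on role ≠ Vega and aid ≥ 15 leaves {(1999, Alpha, 15, Gamma, Gus), (1999, Alpha, 15, Gamma, Pat), (1999, Alpha, 15, Nova, Xia), (1999, Omega, 18, Gamma, Gus), (1999, Omega, 18, Gamma, Pat), (1999, Omega, 18, Nova, Xia)}.
π[title, aname]: project onto (title, aname) (3 duplicate(s) eliminated) → {(Gamma, Gus), (Gamma, Pat), (Nova, Xia)}
Taking the union: {(Alpha, Tai), (Gamma, Gus), (Gamma, Pat), (Gamma, Zed), (Helix, Ivy), (Nova, Eve), (Nova, Rae), (Nova, Xia), (Zephyr, Uma)}

{(Alpha, Tai), (Gamma, Gus), (Gamma, Pat), (Gamma, Zed), (Helix, Ivy), (Nova, Eve), (Nova, Rae), (Nova, Xia), (Zephyr, Uma)}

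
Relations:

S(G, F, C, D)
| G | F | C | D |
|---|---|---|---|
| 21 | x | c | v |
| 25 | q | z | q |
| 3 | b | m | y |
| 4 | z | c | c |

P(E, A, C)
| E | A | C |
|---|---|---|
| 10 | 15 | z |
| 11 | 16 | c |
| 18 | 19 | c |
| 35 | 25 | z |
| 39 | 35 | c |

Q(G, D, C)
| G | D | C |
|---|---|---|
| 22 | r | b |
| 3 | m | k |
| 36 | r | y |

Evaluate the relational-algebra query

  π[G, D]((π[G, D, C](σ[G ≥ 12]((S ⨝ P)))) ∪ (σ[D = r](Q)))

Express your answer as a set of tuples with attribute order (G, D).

{(21, v), (22, r), (25, q), (36, r)}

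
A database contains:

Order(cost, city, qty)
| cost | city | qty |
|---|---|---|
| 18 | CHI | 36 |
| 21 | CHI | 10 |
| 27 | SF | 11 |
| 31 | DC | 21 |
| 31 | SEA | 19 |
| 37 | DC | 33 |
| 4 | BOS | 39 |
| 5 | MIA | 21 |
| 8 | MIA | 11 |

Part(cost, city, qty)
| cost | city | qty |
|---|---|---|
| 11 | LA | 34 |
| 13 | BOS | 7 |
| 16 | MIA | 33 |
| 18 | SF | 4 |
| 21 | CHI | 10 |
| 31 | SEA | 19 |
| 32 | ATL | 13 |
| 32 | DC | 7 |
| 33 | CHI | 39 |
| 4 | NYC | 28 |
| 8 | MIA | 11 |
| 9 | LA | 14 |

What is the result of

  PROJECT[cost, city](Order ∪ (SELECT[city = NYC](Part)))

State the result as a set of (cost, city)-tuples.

{(18, CHI), (21, CHI), (27, SF), (31, DC), (31, SEA), (37, DC), (4, BOS), (4, NYC), (5, MIA), (8, MIA)}

Selection city = NYC: {(4, NYC, 28)}
Taking the union: {(18, CHI, 36), (21, CHI, 10), (27, SF, 11), (31, DC, 21), (31, SEA, 19), (37, DC, 33), (4, BOS, 39), (4, NYC, 28), (5, MIA, 21), (8, MIA, 11)}
π[cost, city]: project onto (cost, city) → {(18, CHI), (21, CHI), (27, SF), (31, DC), (31, SEA), (37, DC), (4, BOS), (4, NYC), (5, MIA), (8, MIA)}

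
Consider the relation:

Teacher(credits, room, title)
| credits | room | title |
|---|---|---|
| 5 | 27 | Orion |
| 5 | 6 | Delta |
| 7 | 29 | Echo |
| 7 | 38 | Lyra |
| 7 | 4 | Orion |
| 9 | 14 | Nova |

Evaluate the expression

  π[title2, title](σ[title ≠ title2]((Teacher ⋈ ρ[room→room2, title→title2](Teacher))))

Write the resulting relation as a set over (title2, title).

ρ[room→room2, title→title2]: schema becomes (credits, room2, title2); tuples unchanged.
Natural join on credits: {(5, 27, Orion, 27, Orion), (5, 27, Orion, 6, Delta), (5, 6, Delta, 27, Orion), (5, 6, Delta, 6, Delta), (7, 29, Echo, 29, Echo), (7, 29, Echo, 38, Lyra), (7, 29, Echo, 4, Orion), (7, 38, Lyra, 29, Echo), (7, 38, Lyra, 38, Lyra), (7, 38, Lyra, 4, Orion), (7, 4, Orion, 29, Echo), (7, 4, Orion, 38, Lyra), (7, 4, Orion, 4, Orion), (9, 14, Nova, 14, Nova)}
Filtering on title ≠ title2 leaves {(5, 27, Orion, 6, Delta), (5, 6, Delta, 27, Orion), (7, 29, Echo, 38, Lyra), (7, 29, Echo, 4, Orion), (7, 38, Lyra, 29, Echo), (7, 38, Lyra, 4, Orion), (7, 4, Orion, 29, Echo), (7, 4, Orion, 38, Lyra)}.
π_{title2, title} gives {(Delta, Orion), (Echo, Lyra), (Echo, Orion), (Lyra, Echo), (Lyra, Orion), (Orion, Delta), (Orion, Echo), (Orion, Lyra)}.

{(Delta, Orion), (Echo, Lyra), (Echo, Orion), (Lyra, Echo), (Lyra, Orion), (Orion, Delta), (Orion, Echo), (Orion, Lyra)}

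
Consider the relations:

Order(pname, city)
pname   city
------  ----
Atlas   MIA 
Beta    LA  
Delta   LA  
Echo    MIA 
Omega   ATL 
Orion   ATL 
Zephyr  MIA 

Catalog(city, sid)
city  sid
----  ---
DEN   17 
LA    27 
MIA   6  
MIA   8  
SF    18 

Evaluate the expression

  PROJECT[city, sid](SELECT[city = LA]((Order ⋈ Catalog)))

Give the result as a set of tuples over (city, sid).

{(LA, 27)}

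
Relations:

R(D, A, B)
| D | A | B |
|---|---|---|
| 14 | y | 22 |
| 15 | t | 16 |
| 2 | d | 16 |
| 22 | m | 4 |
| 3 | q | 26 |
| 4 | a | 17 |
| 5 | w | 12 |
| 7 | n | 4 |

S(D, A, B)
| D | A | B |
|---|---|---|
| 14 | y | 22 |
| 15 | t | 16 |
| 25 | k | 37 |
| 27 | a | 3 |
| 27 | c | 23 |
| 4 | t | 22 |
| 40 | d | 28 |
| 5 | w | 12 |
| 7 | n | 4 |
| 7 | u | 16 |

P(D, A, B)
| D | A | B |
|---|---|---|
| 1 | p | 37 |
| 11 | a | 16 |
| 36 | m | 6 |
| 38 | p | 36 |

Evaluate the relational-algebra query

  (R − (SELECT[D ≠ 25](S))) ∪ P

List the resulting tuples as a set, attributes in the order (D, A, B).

{(1, p, 37), (11, a, 16), (2, d, 16), (22, m, 4), (3, q, 26), (36, m, 6), (38, p, 36), (4, a, 17)}

Apply σ_{D ≠ 25}; surviving tuples: {(14, y, 22), (15, t, 16), (27, a, 3), (27, c, 23), (4, t, 22), (40, d, 28), (5, w, 12), (7, n, 4), (7, u, 16)}
Difference: {(14, y, 22), (15, t, 16), (2, d, 16), (22, m, 4), (3, q, 26), (4, a, 17), (5, w, 12), (7, n, 4)} with {(14, y, 22), (15, t, 16), (27, a, 3), (27, c, 23), (4, t, 22), (40, d, 28), (5, w, 12), (7, n, 4), (7, u, 16)} → {(2, d, 16), (22, m, 4), (3, q, 26), (4, a, 17)}
Union: {(2, d, 16), (22, m, 4), (3, q, 26), (4, a, 17)} with {(1, p, 37), (11, a, 16), (36, m, 6), (38, p, 36)} → {(1, p, 37), (11, a, 16), (2, d, 16), (22, m, 4), (3, q, 26), (36, m, 6), (38, p, 36), (4, a, 17)}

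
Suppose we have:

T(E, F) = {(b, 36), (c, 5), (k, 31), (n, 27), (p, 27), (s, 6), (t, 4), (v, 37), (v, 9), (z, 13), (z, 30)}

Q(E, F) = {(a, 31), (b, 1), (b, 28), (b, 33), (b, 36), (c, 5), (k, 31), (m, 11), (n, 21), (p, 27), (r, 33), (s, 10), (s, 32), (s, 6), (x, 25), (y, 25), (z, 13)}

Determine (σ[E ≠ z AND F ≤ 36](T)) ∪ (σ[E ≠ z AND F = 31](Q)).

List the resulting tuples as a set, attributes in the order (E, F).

Apply σ_{E ≠ z AND F ≤ 36}; surviving tuples: {(b, 36), (c, 5), (k, 31), (n, 27), (p, 27), (s, 6), (t, 4), (v, 9)}
Apply σ_{E ≠ z AND F = 31}; surviving tuples: {(a, 31), (k, 31)}
Taking the union: {(a, 31), (b, 36), (c, 5), (k, 31), (n, 27), (p, 27), (s, 6), (t, 4), (v, 9)}

{(a, 31), (b, 36), (c, 5), (k, 31), (n, 27), (p, 27), (s, 6), (t, 4), (v, 9)}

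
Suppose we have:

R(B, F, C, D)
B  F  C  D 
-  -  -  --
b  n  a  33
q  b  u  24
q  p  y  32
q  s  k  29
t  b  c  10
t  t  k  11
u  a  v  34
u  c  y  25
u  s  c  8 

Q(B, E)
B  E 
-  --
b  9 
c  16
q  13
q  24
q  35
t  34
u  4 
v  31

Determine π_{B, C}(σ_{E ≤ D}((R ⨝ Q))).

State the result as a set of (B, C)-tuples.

Joining R and Q on B yields {(b, n, a, 33, 9), (q, b, u, 24, 13), (q, b, u, 24, 24), (q, b, u, 24, 35), (q, p, y, 32, 13), (q, p, y, 32, 24), (q, p, y, 32, 35), (q, s, k, 29, 13), (q, s, k, 29, 24), (q, s, k, 29, 35), (t, b, c, 10, 34), (t, t, k, 11, 34), (u, a, v, 34, 4), (u, c, y, 25, 4), (u, s, c, 8, 4)}.
Selection E ≤ D: {(b, n, a, 33, 9), (q, b, u, 24, 13), (q, b, u, 24, 24), (q, p, y, 32, 13), (q, p, y, 32, 24), (q, s, k, 29, 13), (q, s, k, 29, 24), (u, a, v, 34, 4), (u, c, y, 25, 4), (u, s, c, 8, 4)}
π_{B, C} gives {(b, a), (q, k), (q, u), (q, y), (u, c), (u, v), (u, y)} (3 duplicate(s) eliminated).

{(b, a), (q, k), (q, u), (q, y), (u, c), (u, v), (u, y)}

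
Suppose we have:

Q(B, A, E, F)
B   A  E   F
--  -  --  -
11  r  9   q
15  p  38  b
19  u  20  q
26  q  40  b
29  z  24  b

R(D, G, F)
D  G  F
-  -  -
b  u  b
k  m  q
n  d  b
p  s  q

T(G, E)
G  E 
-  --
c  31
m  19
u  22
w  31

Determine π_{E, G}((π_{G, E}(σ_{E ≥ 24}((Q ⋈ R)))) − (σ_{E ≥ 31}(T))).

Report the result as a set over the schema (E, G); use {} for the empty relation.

{(24, d), (24, u), (38, d), (38, u), (40, d), (40, u)}

Q ⋈ R (natural join on F): {(11, r, 9, q, k, m), (11, r, 9, q, p, s), (15, p, 38, b, b, u), (15, p, 38, b, n, d), (19, u, 20, q, k, m), (19, u, 20, q, p, s), (26, q, 40, b, b, u), (26, q, 40, b, n, d), (29, z, 24, b, b, u), (29, z, 24, b, n, d)}
Filtering on E ≥ 24 leaves {(15, p, 38, b, b, u), (15, p, 38, b, n, d), (26, q, 40, b, b, u), (26, q, 40, b, n, d), (29, z, 24, b, b, u), (29, z, 24, b, n, d)}.
π[G, E]: project onto (G, E) → {(d, 24), (d, 38), (d, 40), (u, 24), (u, 38), (u, 40)}
Filtering on E ≥ 31 leaves {(c, 31), (w, 31)}.
Taking the difference: {(d, 24), (d, 38), (d, 40), (u, 24), (u, 38), (u, 40)}
π[E, G]: project onto (E, G) → {(24, d), (24, u), (38, d), (38, u), (40, d), (40, u)}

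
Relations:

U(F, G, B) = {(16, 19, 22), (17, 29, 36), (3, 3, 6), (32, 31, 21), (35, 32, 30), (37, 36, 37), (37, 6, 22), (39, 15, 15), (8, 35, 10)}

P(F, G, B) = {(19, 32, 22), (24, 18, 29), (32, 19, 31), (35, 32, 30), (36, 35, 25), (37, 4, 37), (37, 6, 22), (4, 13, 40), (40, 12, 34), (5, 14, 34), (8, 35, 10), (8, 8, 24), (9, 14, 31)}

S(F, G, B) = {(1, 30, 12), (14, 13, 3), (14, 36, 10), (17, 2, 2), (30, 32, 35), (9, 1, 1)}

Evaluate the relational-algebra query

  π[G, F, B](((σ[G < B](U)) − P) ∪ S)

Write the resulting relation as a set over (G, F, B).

Filtering on G < B leaves {(16, 19, 22), (17, 29, 36), (3, 3, 6), (37, 36, 37), (37, 6, 22)}.
Taking the difference: {(16, 19, 22), (17, 29, 36), (3, 3, 6), (37, 36, 37)}
Taking the union: {(1, 30, 12), (14, 13, 3), (14, 36, 10), (16, 19, 22), (17, 2, 2), (17, 29, 36), (3, 3, 6), (30, 32, 35), (37, 36, 37), (9, 1, 1)}
π[G, F, B]: project onto (G, F, B) → {(1, 9, 1), (13, 14, 3), (19, 16, 22), (2, 17, 2), (29, 17, 36), (3, 3, 6), (30, 1, 12), (32, 30, 35), (36, 14, 10), (36, 37, 37)}

{(1, 9, 1), (13, 14, 3), (19, 16, 22), (2, 17, 2), (29, 17, 36), (3, 3, 6), (30, 1, 12), (32, 30, 35), (36, 14, 10), (36, 37, 37)}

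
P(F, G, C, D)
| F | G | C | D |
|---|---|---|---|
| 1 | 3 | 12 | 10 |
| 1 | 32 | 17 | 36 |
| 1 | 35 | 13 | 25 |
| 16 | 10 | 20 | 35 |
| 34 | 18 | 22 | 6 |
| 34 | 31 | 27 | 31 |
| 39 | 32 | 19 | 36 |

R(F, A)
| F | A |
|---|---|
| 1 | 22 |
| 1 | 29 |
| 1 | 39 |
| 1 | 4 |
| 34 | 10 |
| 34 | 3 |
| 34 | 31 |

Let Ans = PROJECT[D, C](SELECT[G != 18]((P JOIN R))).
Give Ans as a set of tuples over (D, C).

P ⋈ R (natural join on F): {(1, 3, 12, 10, 22), (1, 3, 12, 10, 29), (1, 3, 12, 10, 39), (1, 3, 12, 10, 4), (1, 32, 17, 36, 22), (1, 32, 17, 36, 29), (1, 32, 17, 36, 39), (1, 32, 17, 36, 4), (1, 35, 13, 25, 22), (1, 35, 13, 25, 29), (1, 35, 13, 25, 39), (1, 35, 13, 25, 4), (34, 18, 22, 6, 10), (34, 18, 22, 6, 3), (34, 18, 22, 6, 31), (34, 31, 27, 31, 10), (34, 31, 27, 31, 3), (34, 31, 27, 31, 31)}
Selection G != 18: {(1, 3, 12, 10, 22), (1, 3, 12, 10, 29), (1, 3, 12, 10, 39), (1, 3, 12, 10, 4), (1, 32, 17, 36, 22), (1, 32, 17, 36, 29), (1, 32, 17, 36, 39), (1, 32, 17, 36, 4), (1, 35, 13, 25, 22), (1, 35, 13, 25, 29), (1, 35, 13, 25, 39), (1, 35, 13, 25, 4), (34, 31, 27, 31, 10), (34, 31, 27, 31, 3), (34, 31, 27, 31, 31)}
π_{D, C} gives {(10, 12), (25, 13), (31, 27), (36, 17)} (11 duplicate(s) eliminated).

{(10, 12), (25, 13), (31, 27), (36, 17)}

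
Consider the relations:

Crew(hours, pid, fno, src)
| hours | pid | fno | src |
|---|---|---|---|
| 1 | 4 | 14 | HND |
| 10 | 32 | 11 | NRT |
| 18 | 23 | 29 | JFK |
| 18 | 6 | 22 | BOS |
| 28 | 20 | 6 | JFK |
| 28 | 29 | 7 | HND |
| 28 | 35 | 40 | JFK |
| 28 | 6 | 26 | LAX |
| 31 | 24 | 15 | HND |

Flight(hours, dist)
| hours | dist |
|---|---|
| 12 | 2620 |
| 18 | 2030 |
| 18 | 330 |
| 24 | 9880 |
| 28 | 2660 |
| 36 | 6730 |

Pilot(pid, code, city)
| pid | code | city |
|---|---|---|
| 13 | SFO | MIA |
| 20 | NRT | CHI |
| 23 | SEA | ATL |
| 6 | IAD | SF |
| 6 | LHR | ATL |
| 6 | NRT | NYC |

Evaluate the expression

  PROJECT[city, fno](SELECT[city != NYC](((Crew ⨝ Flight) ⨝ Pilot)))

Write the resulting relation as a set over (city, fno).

{(ATL, 22), (ATL, 26), (ATL, 29), (CHI, 6), (SF, 22), (SF, 26)}

Crew ⋈ Flight (natural join on hours): {(18, 23, 29, JFK, 2030), (18, 23, 29, JFK, 330), (18, 6, 22, BOS, 2030), (18, 6, 22, BOS, 330), (28, 20, 6, JFK, 2660), (28, 29, 7, HND, 2660), (28, 35, 40, JFK, 2660), (28, 6, 26, LAX, 2660)}
(Crew ⨝ Flight) ⋈ Pilot (natural join on pid): {(18, 23, 29, JFK, 2030, SEA, ATL), (18, 23, 29, JFK, 330, SEA, ATL), (18, 6, 22, BOS, 2030, IAD, SF), (18, 6, 22, BOS, 2030, LHR, ATL), (18, 6, 22, BOS, 2030, NRT, NYC), (18, 6, 22, BOS, 330, IAD, SF), (18, 6, 22, BOS, 330, LHR, ATL), (18, 6, 22, BOS, 330, NRT, NYC), (28, 20, 6, JFK, 2660, NRT, CHI), (28, 6, 26, LAX, 2660, IAD, SF), (28, 6, 26, LAX, 2660, LHR, ATL), (28, 6, 26, LAX, 2660, NRT, NYC)}
Selection city != NYC: {(18, 23, 29, JFK, 2030, SEA, ATL), (18, 23, 29, JFK, 330, SEA, ATL), (18, 6, 22, BOS, 2030, IAD, SF), (18, 6, 22, BOS, 2030, LHR, ATL), (18, 6, 22, BOS, 330, IAD, SF), (18, 6, 22, BOS, 330, LHR, ATL), (28, 20, 6, JFK, 2660, NRT, CHI), (28, 6, 26, LAX, 2660, IAD, SF), (28, 6, 26, LAX, 2660, LHR, ATL)}
π[city, fno]: project onto (city, fno) (3 duplicate(s) eliminated) → {(ATL, 22), (ATL, 26), (ATL, 29), (CHI, 6), (SF, 22), (SF, 26)}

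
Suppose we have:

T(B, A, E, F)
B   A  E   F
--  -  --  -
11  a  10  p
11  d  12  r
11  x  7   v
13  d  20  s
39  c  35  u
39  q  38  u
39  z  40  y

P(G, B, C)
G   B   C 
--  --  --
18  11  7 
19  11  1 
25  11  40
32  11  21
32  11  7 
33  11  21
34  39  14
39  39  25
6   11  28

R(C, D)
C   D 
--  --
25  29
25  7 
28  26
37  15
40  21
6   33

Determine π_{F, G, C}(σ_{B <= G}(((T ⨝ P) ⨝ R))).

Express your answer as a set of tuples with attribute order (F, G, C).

T ⋈ P (natural join on B): {(11, a, 10, p, 18, 7), (11, a, 10, p, 19, 1), (11, a, 10, p, 25, 40), (11, a, 10, p, 32, 21), (11, a, 10, p, 32, 7), (11, a, 10, p, 33, 21), (11, a, 10, p, 6, 28), (11, d, 12, r, 18, 7), (11, d, 12, r, 19, 1), (11, d, 12, r, 25, 40), (11, d, 12, r, 32, 21), (11, d, 12, r, 32, 7), (11, d, 12, r, 33, 21), (11, d, 12, r, 6, 28), (11, x, 7, v, 18, 7), (11, x, 7, v, 19, 1), (11, x, 7, v, 25, 40), (11, x, 7, v, 32, 21), (11, x, 7, v, 32, 7), (11, x, 7, v, 33, 21), (11, x, 7, v, 6, 28), (39, c, 35, u, 34, 14), (39, c, 35, u, 39, 25), (39, q, 38, u, 34, 14), (39, q, 38, u, 39, 25), (39, z, 40, y, 34, 14), (39, z, 40, y, 39, 25)}
(T ⨝ P) ⋈ R (natural join on C): {(11, a, 10, p, 25, 40, 21), (11, a, 10, p, 6, 28, 26), (11, d, 12, r, 25, 40, 21), (11, d, 12, r, 6, 28, 26), (11, x, 7, v, 25, 40, 21), (11, x, 7, v, 6, 28, 26), (39, c, 35, u, 39, 25, 29), (39, c, 35, u, 39, 25, 7), (39, q, 38, u, 39, 25, 29), (39, q, 38, u, 39, 25, 7), (39, z, 40, y, 39, 25, 29), (39, z, 40, y, 39, 25, 7)}
Filtering on B <= G leaves {(11, a, 10, p, 25, 40, 21), (11, d, 12, r, 25, 40, 21), (11, x, 7, v, 25, 40, 21), (39, c, 35, u, 39, 25, 29), (39, c, 35, u, 39, 25, 7), (39, q, 38, u, 39, 25, 29), (39, q, 38, u, 39, 25, 7), (39, z, 40, y, 39, 25, 29), (39, z, 40, y, 39, 25, 7)}.
π_{F, G, C} gives {(p, 25, 40), (r, 25, 40), (u, 39, 25), (v, 25, 40), (y, 39, 25)} (4 duplicate(s) eliminated).

{(p, 25, 40), (r, 25, 40), (u, 39, 25), (v, 25, 40), (y, 39, 25)}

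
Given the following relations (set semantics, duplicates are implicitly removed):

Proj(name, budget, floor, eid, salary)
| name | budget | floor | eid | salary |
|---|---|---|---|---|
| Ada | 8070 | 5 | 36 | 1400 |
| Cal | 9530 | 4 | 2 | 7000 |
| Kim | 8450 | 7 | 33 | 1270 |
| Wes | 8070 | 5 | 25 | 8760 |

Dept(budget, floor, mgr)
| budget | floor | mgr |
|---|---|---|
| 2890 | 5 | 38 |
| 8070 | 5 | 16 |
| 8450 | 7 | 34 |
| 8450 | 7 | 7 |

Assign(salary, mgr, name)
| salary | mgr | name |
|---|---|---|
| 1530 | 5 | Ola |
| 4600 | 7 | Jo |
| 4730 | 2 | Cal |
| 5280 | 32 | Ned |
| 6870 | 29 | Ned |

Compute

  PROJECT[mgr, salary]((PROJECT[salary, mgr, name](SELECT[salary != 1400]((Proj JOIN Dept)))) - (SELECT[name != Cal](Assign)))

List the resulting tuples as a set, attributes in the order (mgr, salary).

{(16, 8760), (34, 1270), (7, 1270)}

Natural join on budget, floor: {(Ada, 8070, 5, 36, 1400, 16), (Kim, 8450, 7, 33, 1270, 34), (Kim, 8450, 7, 33, 1270, 7), (Wes, 8070, 5, 25, 8760, 16)}
σ[salary != 1400]: keep tuples satisfying salary != 1400 → {(Kim, 8450, 7, 33, 1270, 34), (Kim, 8450, 7, 33, 1270, 7), (Wes, 8070, 5, 25, 8760, 16)}
π_{salary, mgr, name} gives {(1270, 34, Kim), (1270, 7, Kim), (8760, 16, Wes)}.
σ[name != Cal]: keep tuples satisfying name != Cal → {(1530, 5, Ola), (4600, 7, Jo), (5280, 32, Ned), (6870, 29, Ned)}
Taking the difference: {(1270, 34, Kim), (1270, 7, Kim), (8760, 16, Wes)}
π_{mgr, salary} gives {(16, 8760), (34, 1270), (7, 1270)}.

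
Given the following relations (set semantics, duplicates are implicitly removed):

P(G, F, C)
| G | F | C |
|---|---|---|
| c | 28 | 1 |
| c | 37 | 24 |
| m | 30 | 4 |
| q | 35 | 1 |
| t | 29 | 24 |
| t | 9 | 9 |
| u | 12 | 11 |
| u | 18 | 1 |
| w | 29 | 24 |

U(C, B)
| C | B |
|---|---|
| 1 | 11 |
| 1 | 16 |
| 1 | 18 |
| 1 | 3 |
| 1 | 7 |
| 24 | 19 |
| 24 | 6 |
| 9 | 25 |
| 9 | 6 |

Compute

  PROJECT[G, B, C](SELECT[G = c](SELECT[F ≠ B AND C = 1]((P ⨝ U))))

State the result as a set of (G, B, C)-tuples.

Natural join on C: {(c, 28, 1, 11), (c, 28, 1, 16), (c, 28, 1, 18), (c, 28, 1, 3), (c, 28, 1, 7), (c, 37, 24, 19), (c, 37, 24, 6), (q, 35, 1, 11), (q, 35, 1, 16), (q, 35, 1, 18), (q, 35, 1, 3), (q, 35, 1, 7), (t, 29, 24, 19), (t, 29, 24, 6), (t, 9, 9, 25), (t, 9, 9, 6), (u, 18, 1, 11), (u, 18, 1, 16), (u, 18, 1, 18), (u, 18, 1, 3), (u, 18, 1, 7), (w, 29, 24, 19), (w, 29, 24, 6)}
Apply σ_{F ≠ B AND C = 1}; surviving tuples: {(c, 28, 1, 11), (c, 28, 1, 16), (c, 28, 1, 18), (c, 28, 1, 3), (c, 28, 1, 7), (q, 35, 1, 11), (q, 35, 1, 16), (q, 35, 1, 18), (q, 35, 1, 3), (q, 35, 1, 7), (u, 18, 1, 11), (u, 18, 1, 16), (u, 18, 1, 3), (u, 18, 1, 7)}
Apply σ_{G = c}; surviving tuples: {(c, 28, 1, 11), (c, 28, 1, 16), (c, 28, 1, 18), (c, 28, 1, 3), (c, 28, 1, 7)}
Keep only column(s) G, B, C: {(c, 11, 1), (c, 16, 1), (c, 18, 1), (c, 3, 1), (c, 7, 1)}

{(c, 11, 1), (c, 16, 1), (c, 18, 1), (c, 3, 1), (c, 7, 1)}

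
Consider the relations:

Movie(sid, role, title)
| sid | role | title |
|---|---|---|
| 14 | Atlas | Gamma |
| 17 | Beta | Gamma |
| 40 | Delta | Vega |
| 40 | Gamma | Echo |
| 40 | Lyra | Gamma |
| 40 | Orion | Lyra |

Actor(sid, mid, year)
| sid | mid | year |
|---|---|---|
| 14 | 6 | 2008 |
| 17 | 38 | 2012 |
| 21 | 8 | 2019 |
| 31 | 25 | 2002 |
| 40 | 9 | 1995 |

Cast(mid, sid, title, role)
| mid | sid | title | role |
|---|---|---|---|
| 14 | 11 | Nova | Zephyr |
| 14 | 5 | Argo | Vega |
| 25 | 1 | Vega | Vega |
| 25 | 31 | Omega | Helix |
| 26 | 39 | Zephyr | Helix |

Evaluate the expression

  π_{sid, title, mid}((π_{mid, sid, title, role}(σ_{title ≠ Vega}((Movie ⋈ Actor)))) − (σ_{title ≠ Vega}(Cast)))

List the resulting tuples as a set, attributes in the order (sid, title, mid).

Natural join on sid: {(14, Atlas, Gamma, 6, 2008), (17, Beta, Gamma, 38, 2012), (40, Delta, Vega, 9, 1995), (40, Gamma, Echo, 9, 1995), (40, Lyra, Gamma, 9, 1995), (40, Orion, Lyra, 9, 1995)}
σ[title ≠ Vega]: keep tuples satisfying title ≠ Vega → {(14, Atlas, Gamma, 6, 2008), (17, Beta, Gamma, 38, 2012), (40, Gamma, Echo, 9, 1995), (40, Lyra, Gamma, 9, 1995), (40, Orion, Lyra, 9, 1995)}
π[mid, sid, title, role]: project onto (mid, sid, title, role) → {(38, 17, Gamma, Beta), (6, 14, Gamma, Atlas), (9, 40, Echo, Gamma), (9, 40, Gamma, Lyra), (9, 40, Lyra, Orion)}
σ[title ≠ Vega]: keep tuples satisfying title ≠ Vega → {(14, 11, Nova, Zephyr), (14, 5, Argo, Vega), (25, 31, Omega, Helix), (26, 39, Zephyr, Helix)}
Difference: {(38, 17, Gamma, Beta), (6, 14, Gamma, Atlas), (9, 40, Echo, Gamma), (9, 40, Gamma, Lyra), (9, 40, Lyra, Orion)} with {(14, 11, Nova, Zephyr), (14, 5, Argo, Vega), (25, 31, Omega, Helix), (26, 39, Zephyr, Helix)} → {(38, 17, Gamma, Beta), (6, 14, Gamma, Atlas), (9, 40, Echo, Gamma), (9, 40, Gamma, Lyra), (9, 40, Lyra, Orion)}
π[sid, title, mid]: project onto (sid, title, mid) → {(14, Gamma, 6), (17, Gamma, 38), (40, Echo, 9), (40, Gamma, 9), (40, Lyra, 9)}

{(14, Gamma, 6), (17, Gamma, 38), (40, Echo, 9), (40, Gamma, 9), (40, Lyra, 9)}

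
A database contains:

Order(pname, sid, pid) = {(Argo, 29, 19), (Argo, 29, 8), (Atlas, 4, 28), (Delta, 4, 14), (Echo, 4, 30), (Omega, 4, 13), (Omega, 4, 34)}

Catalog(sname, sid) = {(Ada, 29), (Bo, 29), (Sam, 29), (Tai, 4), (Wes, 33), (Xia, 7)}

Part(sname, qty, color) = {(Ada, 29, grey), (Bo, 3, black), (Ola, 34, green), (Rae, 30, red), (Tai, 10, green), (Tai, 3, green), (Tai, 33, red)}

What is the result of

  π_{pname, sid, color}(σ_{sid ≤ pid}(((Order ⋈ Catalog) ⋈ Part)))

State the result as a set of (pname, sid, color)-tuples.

{(Atlas, 4, green), (Atlas, 4, red), (Delta, 4, green), (Delta, 4, red), (Echo, 4, green), (Echo, 4, red), (Omega, 4, green), (Omega, 4, red)}

Natural join on sid: {(Argo, 29, 19, Ada), (Argo, 29, 19, Bo), (Argo, 29, 19, Sam), (Argo, 29, 8, Ada), (Argo, 29, 8, Bo), (Argo, 29, 8, Sam), (Atlas, 4, 28, Tai), (Delta, 4, 14, Tai), (Echo, 4, 30, Tai), (Omega, 4, 13, Tai), (Omega, 4, 34, Tai)}
Natural join on sname: {(Argo, 29, 19, Ada, 29, grey), (Argo, 29, 19, Bo, 3, black), (Argo, 29, 8, Ada, 29, grey), (Argo, 29, 8, Bo, 3, black), (Atlas, 4, 28, Tai, 10, green), (Atlas, 4, 28, Tai, 3, green), (Atlas, 4, 28, Tai, 33, red), (Delta, 4, 14, Tai, 10, green), (Delta, 4, 14, Tai, 3, green), (Delta, 4, 14, Tai, 33, red), (Echo, 4, 30, Tai, 10, green), (Echo, 4, 30, Tai, 3, green), (Echo, 4, 30, Tai, 33, red), (Omega, 4, 13, Tai, 10, green), (Omega, 4, 13, Tai, 3, green), (Omega, 4, 13, Tai, 33, red), (Omega, 4, 34, Tai, 10, green), (Omega, 4, 34, Tai, 3, green), (Omega, 4, 34, Tai, 33, red)}
σ[sid ≤ pid]: keep tuples satisfying sid ≤ pid → {(Atlas, 4, 28, Tai, 10, green), (Atlas, 4, 28, Tai, 3, green), (Atlas, 4, 28, Tai, 33, red), (Delta, 4, 14, Tai, 10, green), (Delta, 4, 14, Tai, 3, green), (Delta, 4, 14, Tai, 33, red), (Echo, 4, 30, Tai, 10, green), (Echo, 4, 30, Tai, 3, green), (Echo, 4, 30, Tai, 33, red), (Omega, 4, 13, Tai, 10, green), (Omega, 4, 13, Tai, 3, green), (Omega, 4, 13, Tai, 33, red), (Omega, 4, 34, Tai, 10, green), (Omega, 4, 34, Tai, 3, green), (Omega, 4, 34, Tai, 33, red)}
Keep only column(s) pname, sid, color (7 duplicate(s) eliminated): {(Atlas, 4, green), (Atlas, 4, red), (Delta, 4, green), (Delta, 4, red), (Echo, 4, green), (Echo, 4, red), (Omega, 4, green), (Omega, 4, red)}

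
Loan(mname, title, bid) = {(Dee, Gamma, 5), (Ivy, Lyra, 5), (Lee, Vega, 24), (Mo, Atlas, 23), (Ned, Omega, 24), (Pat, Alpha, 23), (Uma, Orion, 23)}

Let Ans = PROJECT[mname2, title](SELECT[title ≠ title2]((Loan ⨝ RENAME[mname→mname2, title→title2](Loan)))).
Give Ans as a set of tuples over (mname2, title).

ρ[mname→mname2, title→title2]: schema becomes (mname2, title2, bid); tuples unchanged.
Loan ⋈ RENAME[mname→mname2, title→title2](Loan) (natural join on bid): {(Dee, Gamma, 5, Dee, Gamma), (Dee, Gamma, 5, Ivy, Lyra), (Ivy, Lyra, 5, Dee, Gamma), (Ivy, Lyra, 5, Ivy, Lyra), (Lee, Vega, 24, Lee, Vega), (Lee, Vega, 24, Ned, Omega), (Mo, Atlas, 23, Mo, Atlas), (Mo, Atlas, 23, Pat, Alpha), (Mo, Atlas, 23, Uma, Orion), (Ned, Omega, 24, Lee, Vega), (Ned, Omega, 24, Ned, Omega), (Pat, Alpha, 23, Mo, Atlas), (Pat, Alpha, 23, Pat, Alpha), (Pat, Alpha, 23, Uma, Orion), (Uma, Orion, 23, Mo, Atlas), (Uma, Orion, 23, Pat, Alpha), (Uma, Orion, 23, Uma, Orion)}
σ[title ≠ title2]: keep tuples satisfying title ≠ title2 → {(Dee, Gamma, 5, Ivy, Lyra), (Ivy, Lyra, 5, Dee, Gamma), (Lee, Vega, 24, Ned, Omega), (Mo, Atlas, 23, Pat, Alpha), (Mo, Atlas, 23, Uma, Orion), (Ned, Omega, 24, Lee, Vega), (Pat, Alpha, 23, Mo, Atlas), (Pat, Alpha, 23, Uma, Orion), (Uma, Orion, 23, Mo, Atlas), (Uma, Orion, 23, Pat, Alpha)}
π_{mname2, title} gives {(Dee, Lyra), (Ivy, Gamma), (Lee, Omega), (Mo, Alpha), (Mo, Orion), (Ned, Vega), (Pat, Atlas), (Pat, Orion), (Uma, Alpha), (Uma, Atlas)}.

{(Dee, Lyra), (Ivy, Gamma), (Lee, Omega), (Mo, Alpha), (Mo, Orion), (Ned, Vega), (Pat, Atlas), (Pat, Orion), (Uma, Alpha), (Uma, Atlas)}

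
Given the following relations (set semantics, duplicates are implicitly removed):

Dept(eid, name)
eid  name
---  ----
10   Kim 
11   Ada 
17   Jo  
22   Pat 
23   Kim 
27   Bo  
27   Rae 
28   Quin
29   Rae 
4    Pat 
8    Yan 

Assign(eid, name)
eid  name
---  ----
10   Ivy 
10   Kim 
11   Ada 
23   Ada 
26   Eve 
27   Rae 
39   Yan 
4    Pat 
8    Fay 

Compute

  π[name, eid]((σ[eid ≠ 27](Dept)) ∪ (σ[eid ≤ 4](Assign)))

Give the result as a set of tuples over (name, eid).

Selection eid ≠ 27: {(10, Kim), (11, Ada), (17, Jo), (22, Pat), (23, Kim), (28, Quin), (29, Rae), (4, Pat), (8, Yan)}
Selection eid ≤ 4: {(4, Pat)}
Set union of the two operands is {(10, Kim), (11, Ada), (17, Jo), (22, Pat), (23, Kim), (28, Quin), (29, Rae), (4, Pat), (8, Yan)}.
Keep only column(s) name, eid: {(Ada, 11), (Jo, 17), (Kim, 10), (Kim, 23), (Pat, 22), (Pat, 4), (Quin, 28), (Rae, 29), (Yan, 8)}

{(Ada, 11), (Jo, 17), (Kim, 10), (Kim, 23), (Pat, 22), (Pat, 4), (Quin, 28), (Rae, 29), (Yan, 8)}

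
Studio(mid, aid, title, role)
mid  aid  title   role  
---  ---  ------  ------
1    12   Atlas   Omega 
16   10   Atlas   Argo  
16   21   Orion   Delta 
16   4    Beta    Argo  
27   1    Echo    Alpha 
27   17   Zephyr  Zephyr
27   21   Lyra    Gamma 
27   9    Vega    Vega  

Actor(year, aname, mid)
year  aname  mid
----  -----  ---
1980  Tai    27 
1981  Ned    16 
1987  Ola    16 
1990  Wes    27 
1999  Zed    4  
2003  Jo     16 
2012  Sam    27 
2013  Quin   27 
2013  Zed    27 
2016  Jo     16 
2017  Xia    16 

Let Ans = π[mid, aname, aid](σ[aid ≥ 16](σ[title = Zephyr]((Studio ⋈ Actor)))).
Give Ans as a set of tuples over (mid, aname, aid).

Natural join on mid: {(16, 10, Atlas, Argo, 1981, Ned), (16, 10, Atlas, Argo, 1987, Ola), (16, 10, Atlas, Argo, 2003, Jo), (16, 10, Atlas, Argo, 2016, Jo), (16, 10, Atlas, Argo, 2017, Xia), (16, 21, Orion, Delta, 1981, Ned), (16, 21, Orion, Delta, 1987, Ola), (16, 21, Orion, Delta, 2003, Jo), (16, 21, Orion, Delta, 2016, Jo), (16, 21, Orion, Delta, 2017, Xia), (16, 4, Beta, Argo, 1981, Ned), (16, 4, Beta, Argo, 1987, Ola), (16, 4, Beta, Argo, 2003, Jo), (16, 4, Beta, Argo, 2016, Jo), (16, 4, Beta, Argo, 2017, Xia), (27, 1, Echo, Alpha, 1980, Tai), (27, 1, Echo, Alpha, 1990, Wes), (27, 1, Echo, Alpha, 2012, Sam), (27, 1, Echo, Alpha, 2013, Quin), (27, 1, Echo, Alpha, 2013, Zed), (27, 17, Zephyr, Zephyr, 1980, Tai), (27, 17, Zephyr, Zephyr, 1990, Wes), (27, 17, Zephyr, Zephyr, 2012, Sam), (27, 17, Zephyr, Zephyr, 2013, Quin), (27, 17, Zephyr, Zephyr, 2013, Zed), (27, 21, Lyra, Gamma, 1980, Tai), (27, 21, Lyra, Gamma, 1990, Wes), (27, 21, Lyra, Gamma, 2012, Sam), (27, 21, Lyra, Gamma, 2013, Quin), (27, 21, Lyra, Gamma, 2013, Zed), (27, 9, Vega, Vega, 1980, Tai), (27, 9, Vega, Vega, 1990, Wes), (27, 9, Vega, Vega, 2012, Sam), (27, 9, Vega, Vega, 2013, Quin), (27, 9, Vega, Vega, 2013, Zed)}
σ[title = Zephyr]: keep tuples satisfying title = Zephyr → {(27, 17, Zephyr, Zephyr, 1980, Tai), (27, 17, Zephyr, Zephyr, 1990, Wes), (27, 17, Zephyr, Zephyr, 2012, Sam), (27, 17, Zephyr, Zephyr, 2013, Quin), (27, 17, Zephyr, Zephyr, 2013, Zed)}
σ[aid ≥ 16]: keep tuples satisfying aid ≥ 16 → {(27, 17, Zephyr, Zephyr, 1980, Tai), (27, 17, Zephyr, Zephyr, 1990, Wes), (27, 17, Zephyr, Zephyr, 2012, Sam), (27, 17, Zephyr, Zephyr, 2013, Quin), (27, 17, Zephyr, Zephyr, 2013, Zed)}
π[mid, aname, aid]: project onto (mid, aname, aid) → {(27, Quin, 17), (27, Sam, 17), (27, Tai, 17), (27, Wes, 17), (27, Zed, 17)}

{(27, Quin, 17), (27, Sam, 17), (27, Tai, 17), (27, Wes, 17), (27, Zed, 17)}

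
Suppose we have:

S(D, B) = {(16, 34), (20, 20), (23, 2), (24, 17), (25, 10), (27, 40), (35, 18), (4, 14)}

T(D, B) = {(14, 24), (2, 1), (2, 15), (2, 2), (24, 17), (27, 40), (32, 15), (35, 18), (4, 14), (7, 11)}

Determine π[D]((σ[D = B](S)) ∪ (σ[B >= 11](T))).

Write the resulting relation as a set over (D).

{14, 2, 20, 24, 27, 32, 35, 4, 7}

Filtering on D = B leaves {(20, 20)}.
Filtering on B >= 11 leaves {(14, 24), (2, 15), (24, 17), (27, 40), (32, 15), (35, 18), (4, 14), (7, 11)}.
Union: {(20, 20)} with {(14, 24), (2, 15), (24, 17), (27, 40), (32, 15), (35, 18), (4, 14), (7, 11)} → {(14, 24), (2, 15), (20, 20), (24, 17), (27, 40), (32, 15), (35, 18), (4, 14), (7, 11)}
π[D]: project onto (D) → {14, 2, 20, 24, 27, 32, 35, 4, 7}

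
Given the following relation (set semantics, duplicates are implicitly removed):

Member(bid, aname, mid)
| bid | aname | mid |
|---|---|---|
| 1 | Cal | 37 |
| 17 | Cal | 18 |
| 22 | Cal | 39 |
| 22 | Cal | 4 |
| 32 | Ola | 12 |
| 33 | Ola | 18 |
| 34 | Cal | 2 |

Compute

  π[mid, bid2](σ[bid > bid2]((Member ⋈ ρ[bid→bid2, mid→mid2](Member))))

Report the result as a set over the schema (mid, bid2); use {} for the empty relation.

{(18, 1), (18, 32), (2, 1), (2, 17), (2, 22), (39, 1), (39, 17), (4, 1), (4, 17)}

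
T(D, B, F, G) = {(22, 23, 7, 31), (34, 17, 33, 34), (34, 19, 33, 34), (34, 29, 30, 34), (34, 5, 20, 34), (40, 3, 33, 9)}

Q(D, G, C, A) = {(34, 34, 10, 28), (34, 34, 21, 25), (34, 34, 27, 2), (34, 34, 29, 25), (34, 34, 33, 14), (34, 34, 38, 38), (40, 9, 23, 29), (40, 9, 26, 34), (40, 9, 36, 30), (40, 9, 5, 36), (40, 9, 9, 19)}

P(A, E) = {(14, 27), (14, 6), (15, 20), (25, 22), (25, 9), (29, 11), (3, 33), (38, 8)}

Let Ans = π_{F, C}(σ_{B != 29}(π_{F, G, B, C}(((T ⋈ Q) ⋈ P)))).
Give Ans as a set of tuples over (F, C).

{(20, 21), (20, 29), (20, 33), (20, 38), (33, 21), (33, 23), (33, 29), (33, 33), (33, 38)}

Joining T and Q on D, G yields {(34, 17, 33, 34, 10, 28), (34, 17, 33, 34, 21, 25), (34, 17, 33, 34, 27, 2), (34, 17, 33, 34, 29, 25), (34, 17, 33, 34, 33, 14), (34, 17, 33, 34, 38, 38), (34, 19, 33, 34, 10, 28), (34, 19, 33, 34, 21, 25), (34, 19, 33, 34, 27, 2), (34, 19, 33, 34, 29, 25), (34, 19, 33, 34, 33, 14), (34, 19, 33, 34, 38, 38), (34, 29, 30, 34, 10, 28), (34, 29, 30, 34, 21, 25), (34, 29, 30, 34, 27, 2), (34, 29, 30, 34, 29, 25), (34, 29, 30, 34, 33, 14), (34, 29, 30, 34, 38, 38), (34, 5, 20, 34, 10, 28), (34, 5, 20, 34, 21, 25), (34, 5, 20, 34, 27, 2), (34, 5, 20, 34, 29, 25), (34, 5, 20, 34, 33, 14), (34, 5, 20, 34, 38, 38), (40, 3, 33, 9, 23, 29), (40, 3, 33, 9, 26, 34), (40, 3, 33, 9, 36, 30), (40, 3, 33, 9, 5, 36), (40, 3, 33, 9, 9, 19)}.
Joining (T ⋈ Q) and P on A yields {(34, 17, 33, 34, 21, 25, 22), (34, 17, 33, 34, 21, 25, 9), (34, 17, 33, 34, 29, 25, 22), (34, 17, 33, 34, 29, 25, 9), (34, 17, 33, 34, 33, 14, 27), (34, 17, 33, 34, 33, 14, 6), (34, 17, 33, 34, 38, 38, 8), (34, 19, 33, 34, 21, 25, 22), (34, 19, 33, 34, 21, 25, 9), (34, 19, 33, 34, 29, 25, 22), (34, 19, 33, 34, 29, 25, 9), (34, 19, 33, 34, 33, 14, 27), (34, 19, 33, 34, 33, 14, 6), (34, 19, 33, 34, 38, 38, 8), (34, 29, 30, 34, 21, 25, 22), (34, 29, 30, 34, 21, 25, 9), (34, 29, 30, 34, 29, 25, 22), (34, 29, 30, 34, 29, 25, 9), (34, 29, 30, 34, 33, 14, 27), (34, 29, 30, 34, 33, 14, 6), (34, 29, 30, 34, 38, 38, 8), (34, 5, 20, 34, 21, 25, 22), (34, 5, 20, 34, 21, 25, 9), (34, 5, 20, 34, 29, 25, 22), (34, 5, 20, 34, 29, 25, 9), (34, 5, 20, 34, 33, 14, 27), (34, 5, 20, 34, 33, 14, 6), (34, 5, 20, 34, 38, 38, 8), (40, 3, 33, 9, 23, 29, 11)}.
π_{F, G, B, C} gives {(20, 34, 5, 21), (20, 34, 5, 29), (20, 34, 5, 33), (20, 34, 5, 38), (30, 34, 29, 21), (30, 34, 29, 29), (30, 34, 29, 33), (30, 34, 29, 38), (33, 34, 17, 21), (33, 34, 17, 29), (33, 34, 17, 33), (33, 34, 17, 38), (33, 34, 19, 21), (33, 34, 19, 29), (33, 34, 19, 33), (33, 34, 19, 38), (33, 9, 3, 23)} (12 duplicate(s) eliminated).
Apply σ_{B != 29}; surviving tuples: {(20, 34, 5, 21), (20, 34, 5, 29), (20, 34, 5, 33), (20, 34, 5, 38), (33, 34, 17, 21), (33, 34, 17, 29), (33, 34, 17, 33), (33, 34, 17, 38), (33, 34, 19, 21), (33, 34, 19, 29), (33, 34, 19, 33), (33, 34, 19, 38), (33, 9, 3, 23)}
π_{F, C} gives {(20, 21), (20, 29), (20, 33), (20, 38), (33, 21), (33, 23), (33, 29), (33, 33), (33, 38)} (4 duplicate(s) eliminated).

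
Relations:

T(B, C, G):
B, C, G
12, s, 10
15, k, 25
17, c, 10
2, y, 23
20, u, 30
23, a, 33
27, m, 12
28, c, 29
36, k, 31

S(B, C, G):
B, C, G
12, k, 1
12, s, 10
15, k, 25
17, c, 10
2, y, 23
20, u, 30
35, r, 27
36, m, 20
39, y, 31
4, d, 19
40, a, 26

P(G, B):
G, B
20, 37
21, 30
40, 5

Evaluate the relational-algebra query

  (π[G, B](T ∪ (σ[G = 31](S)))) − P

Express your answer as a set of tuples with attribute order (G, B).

{(10, 12), (10, 17), (12, 27), (23, 2), (25, 15), (29, 28), (30, 20), (31, 36), (31, 39), (33, 23)}

Selection G = 31: {(39, y, 31)}
Union: {(12, s, 10), (15, k, 25), (17, c, 10), (2, y, 23), (20, u, 30), (23, a, 33), (27, m, 12), (28, c, 29), (36, k, 31)} with {(39, y, 31)} → {(12, s, 10), (15, k, 25), (17, c, 10), (2, y, 23), (20, u, 30), (23, a, 33), (27, m, 12), (28, c, 29), (36, k, 31), (39, y, 31)}
π[G, B]: project onto (G, B) → {(10, 12), (10, 17), (12, 27), (23, 2), (25, 15), (29, 28), (30, 20), (31, 36), (31, 39), (33, 23)}
Difference: {(10, 12), (10, 17), (12, 27), (23, 2), (25, 15), (29, 28), (30, 20), (31, 36), (31, 39), (33, 23)} with {(20, 37), (21, 30), (40, 5)} → {(10, 12), (10, 17), (12, 27), (23, 2), (25, 15), (29, 28), (30, 20), (31, 36), (31, 39), (33, 23)}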